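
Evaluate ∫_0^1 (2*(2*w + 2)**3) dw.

Let u = 2*w + 2, so du = 2 dw. When w = 0, u = 2; when w = 1, u = 4.
The integral becomes ∫ u**3 du from 2 to 4, with antiderivative u**4/4.
Back in w: F(w) = (2*w + 2)**4/4.
Then F(1) - F(0) = (64) - (4) = 60.

60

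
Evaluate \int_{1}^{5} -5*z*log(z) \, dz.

30 - 125*log(5)/2

Integrate by parts once (u = ln z, dv = -5*z dz).
An antiderivative is F(z) = -5*z**2*(2*log(z) - 1)/4.
Then F(5) - F(1) = (125/4 - 125*log(5)/2) - (5/4) = 30 - 125*log(5)/2.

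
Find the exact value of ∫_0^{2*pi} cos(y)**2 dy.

pi

Use the identity cos^2(y) = (1 + cos(2*y))/2.
An antiderivative is F(y) = y/2 + sin(2*y)/4.
Then F(2*pi) - F(0) = (pi) - (0) = pi.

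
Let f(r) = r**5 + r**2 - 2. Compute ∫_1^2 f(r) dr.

65/6

By the power rule, an antiderivative is F(r) = r**6/6 + r**3/3 - 2*r.
Then F(2) - F(1) = (28/3) - (-3/2) = 65/6.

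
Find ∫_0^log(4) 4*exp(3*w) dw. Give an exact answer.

Let u = exp(w), so du = exp(w) dw. When w = 0, u = 1; when w = log(4), u = 4.
The integral becomes 4·∫ u**2 du from 1 to 4, with antiderivative 4*u**3/3.
Back in w: F(w) = 4*exp(3*w)/3.
Then F(log(4)) - F(0) = (256/3) - (4/3) = 84.

84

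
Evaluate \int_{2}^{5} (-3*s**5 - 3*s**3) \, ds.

-32949/4

By the power rule, an antiderivative is F(s) = -s**6/2 - 3*s**4/4.
Then F(5) - F(2) = (-33125/4) - (-44) = -32949/4.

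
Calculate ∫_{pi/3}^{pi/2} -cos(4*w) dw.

-sqrt(3)/8

An antiderivative is F(w) = -sin(4*w)/4.
Then F(pi/2) - F(pi/3) = (0) - (sqrt(3)/8) = -sqrt(3)/8.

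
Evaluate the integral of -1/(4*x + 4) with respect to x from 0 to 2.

-log(3)/4

An antiderivative is F(x) = -log(4*x + 4)/4.
Then F(2) - F(0) = (-log(12)/4) - (-log(2)/2) = -log(3)/4.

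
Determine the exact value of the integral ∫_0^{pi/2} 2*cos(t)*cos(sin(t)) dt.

Let u = sin(t), so du = cos(t) dt. When t = 0, u = 0; when t = pi/2, u = 1.
The integral becomes 2·∫ cos(u) du from 0 to 1, with antiderivative 2*sin(u).
Back in t: F(t) = 2*sin(sin(t)).
Then F(pi/2) - F(0) = (2*sin(1)) - (0) = 2*sin(1).

2*sin(1)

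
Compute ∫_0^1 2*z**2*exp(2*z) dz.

Integrate by parts twice (u = z^2, dv = 2*exp(2*z) dz).
An antiderivative is F(z) = (2*z**2 - 2*z + 1)*exp(2*z)/2.
Then F(1) - F(0) = (exp(2)/2) - (1/2) = -1/2 + exp(2)/2.

-1/2 + exp(2)/2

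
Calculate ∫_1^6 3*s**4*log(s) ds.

Integrate by parts once (u = ln s, dv = 3*s**4 ds).
An antiderivative is F(s) = 3*s**5*(5*log(s) - 1)/25.
Then F(6) - F(1) = (-23328/25 + 23328*log(6)/5) - (-3/25) = -933 + 23328*log(6)/5.

-933 + 23328*log(6)/5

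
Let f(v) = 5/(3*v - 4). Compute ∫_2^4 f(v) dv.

10*log(2)/3

An antiderivative is F(v) = 5*log(3*v - 4)/3.
Then F(4) - F(2) = (log(32)) - (5*log(2)/3) = 10*log(2)/3.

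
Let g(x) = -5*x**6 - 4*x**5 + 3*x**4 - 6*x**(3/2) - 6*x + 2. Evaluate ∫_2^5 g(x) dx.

-2250057/35 - 60*sqrt(5) + 48*sqrt(2)/5

By the power rule, an antiderivative is F(x) = -5*x**7/7 - 2*x**6/3 - 12*x**(5/2)/5 + 3*x**5/5 - 3*x**2 + 2*x.
Then F(5) - F(2) = (-1352615/21 - 60*sqrt(5)) - (-12904/105 - 48*sqrt(2)/5) = -2250057/35 - 60*sqrt(5) + 48*sqrt(2)/5.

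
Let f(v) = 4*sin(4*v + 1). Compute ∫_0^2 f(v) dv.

Let u = 4*v + 1, so du = 4 dv. When v = 0, u = 1; when v = 2, u = 9.
The integral becomes ∫ sin(u) du from 1 to 9, with antiderivative -cos(u).
Back in v: F(v) = -cos(4*v + 1).
Then F(2) - F(0) = (-cos(9)) - (-cos(1)) = cos(1) - cos(9).

cos(1) - cos(9)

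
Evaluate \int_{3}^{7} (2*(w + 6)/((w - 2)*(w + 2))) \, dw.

-4*log(3) + 6*log(5)

Factor the denominator: w**2 - 4 = (w + 2)(w - 2).
Partial fractions: 2*(w + 6)/((w - 2)*(w + 2)) = -2/(w + 2) + 4/(w - 2).
An antiderivative is F(w) = 4*log(w - 2) - 2*log(w + 2).
Then F(7) - F(3) = (-4*log(3) + 4*log(5)) - (-log(25)) = -4*log(3) + 6*log(5).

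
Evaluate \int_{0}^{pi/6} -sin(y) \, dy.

An antiderivative is F(y) = cos(y).
Then F(pi/6) - F(0) = (sqrt(3)/2) - (1) = -1 + sqrt(3)/2.

-1 + sqrt(3)/2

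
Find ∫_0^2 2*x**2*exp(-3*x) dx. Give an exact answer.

Integrate by parts twice (u = x^2, dv = 2*exp(-3*x) dx).
An antiderivative is F(x) = (-18*x**2 - 12*x - 4)*exp(-3*x)/27.
Then F(2) - F(0) = (-100*exp(-6)/27) - (-4/27) = 4/27 - 100*exp(-6)/27.

4/27 - 100*exp(-6)/27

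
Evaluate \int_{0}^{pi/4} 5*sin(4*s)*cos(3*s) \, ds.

20/7 - 10*sqrt(2)/7

Use the identity sin(4*s)cos(3*s) = [sin(7*s) + sin(s)]/2.
An antiderivative is F(s) = -5*cos(s)/2 - 5*cos(7*s)/14.
Then F(pi/4) - F(0) = (-10*sqrt(2)/7) - (-20/7) = 20/7 - 10*sqrt(2)/7.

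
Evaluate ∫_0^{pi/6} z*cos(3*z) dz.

-1/9 + pi/18

Integrate by parts once (u = z, dv = cos(3*z) dz).
An antiderivative is F(z) = z*sin(3*z)/3 + cos(3*z)/9.
Then F(pi/6) - F(0) = (pi/18) - (1/9) = -1/9 + pi/18.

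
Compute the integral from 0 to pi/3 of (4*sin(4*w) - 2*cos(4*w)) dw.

An antiderivative is F(w) = -sin(4*w)/2 - cos(4*w).
Then F(pi/3) - F(0) = (sqrt(3)/4 + 1/2) - (-1) = sqrt(3)/4 + 3/2.

sqrt(3)/4 + 3/2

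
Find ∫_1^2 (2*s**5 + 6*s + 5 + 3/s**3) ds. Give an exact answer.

By the power rule, an antiderivative is F(s) = s**6/3 + 3*s**2 + 5*s - 3/(2*s**2).
Then F(2) - F(1) = (1031/24) - (41/6) = 289/8.

289/8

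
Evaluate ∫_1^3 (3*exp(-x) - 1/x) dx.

An antiderivative is F(x) = -log(x) - 3*exp(-x).
Then F(3) - F(1) = (-log(3) - 3*exp(-3)) - (-3*exp(-1)) = -log(3) - 3*exp(-3) + 3*exp(-1).

-log(3) - 3*exp(-3) + 3*exp(-1)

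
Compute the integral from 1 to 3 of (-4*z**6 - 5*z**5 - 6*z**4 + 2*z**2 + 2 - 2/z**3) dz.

By the power rule, an antiderivative is F(z) = -4*z**7/7 - 5*z**6/6 - 6*z**5/5 + 2*z**3/3 + 2*z + z**(-2).
Then F(3) - F(1) = (-1338563/630) - (223/210) = -669616/315.

-669616/315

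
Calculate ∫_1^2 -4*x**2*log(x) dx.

Integrate by parts once (u = ln x, dv = -4*x**2 dx).
An antiderivative is F(x) = -4*x**3*(3*log(x) - 1)/9.
Then F(2) - F(1) = (32/9 - 32*log(2)/3) - (4/9) = 28/9 - 32*log(2)/3.

28/9 - 32*log(2)/3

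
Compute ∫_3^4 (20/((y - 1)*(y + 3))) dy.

-5*log(7) + 10*log(3)

Factor the denominator: y**2 + 2*y - 3 = (y + 3)(y - 1).
Partial fractions: 20/((y - 1)*(y + 3)) = -5/(y + 3) + 5/(y - 1).
An antiderivative is F(y) = 5*log(y - 1) - 5*log(y + 3).
Then F(4) - F(3) = (-5*log(7) + 5*log(3)) - (-5*log(3)) = -5*log(7) + 10*log(3).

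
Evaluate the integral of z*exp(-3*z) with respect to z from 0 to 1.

Integrate by parts once (u = z, dv = exp(-3*z) dz).
An antiderivative is F(z) = (-3*z - 1)*exp(-3*z)/9.
Then F(1) - F(0) = (-4*exp(-3)/9) - (-1/9) = (-4 + exp(3))*exp(-3)/9.

(-4 + exp(3))*exp(-3)/9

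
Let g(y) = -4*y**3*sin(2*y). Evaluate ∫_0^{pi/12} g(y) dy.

-sqrt(3)*pi/8 - pi**2/96 + sqrt(3)*pi**3/1728 + 3/4

Integrate by parts 3 times (u = y^3, dv = -4*sin(2*y) dy).
An antiderivative is F(y) = 2*y**3*cos(2*y) - 3*y**2*sin(2*y) - 3*y*cos(2*y) + 3*sin(2*y)/2.
Then F(pi/12) - F(0) = (-sqrt(3)*pi/8 - pi**2/96 + sqrt(3)*pi**3/1728 + 3/4) - (0) = -sqrt(3)*pi/8 - pi**2/96 + sqrt(3)*pi**3/1728 + 3/4.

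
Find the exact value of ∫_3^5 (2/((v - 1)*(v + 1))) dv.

Factor the denominator: v**2 - 1 = (v + 1)(v - 1).
Partial fractions: 2/((v - 1)*(v + 1)) = -1/(v + 1) + 1/(v - 1).
An antiderivative is F(v) = log(v - 1) - log(v + 1).
Then F(5) - F(3) = (log(2/3)) - (-log(2)) = log(4/3).

log(4/3)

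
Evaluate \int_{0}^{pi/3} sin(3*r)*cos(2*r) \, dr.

Use the identity sin(3*r)cos(2*r) = [sin(5*r) + sin(r)]/2.
An antiderivative is F(r) = -cos(r)/2 - cos(5*r)/10.
Then F(pi/3) - F(0) = (-3/10) - (-3/5) = 3/10.

3/10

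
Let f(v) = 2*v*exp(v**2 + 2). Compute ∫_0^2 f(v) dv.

Let u = v**2 + 2, so du = 2*v dv. When v = 0, u = 2; when v = 2, u = 6.
The integral becomes ∫ exp(u) du from 2 to 6, with antiderivative exp(u).
Back in v: F(v) = exp(v**2 + 2).
Then F(2) - F(0) = (exp(6)) - (exp(2)) = -exp(2) + exp(6).

-exp(2) + exp(6)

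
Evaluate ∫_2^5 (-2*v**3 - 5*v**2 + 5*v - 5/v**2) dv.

By the power rule, an antiderivative is F(v) = -v**4/2 - 5*v**3/3 + 5*v**2/2 + 5/v.
Then F(5) - F(2) = (-1372/3) - (-53/6) = -897/2.

-897/2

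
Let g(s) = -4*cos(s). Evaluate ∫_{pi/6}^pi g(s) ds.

2

An antiderivative is F(s) = -4*sin(s).
Then F(pi) - F(pi/6) = (0) - (-2) = 2.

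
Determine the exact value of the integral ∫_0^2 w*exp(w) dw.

1 + exp(2)

Integrate by parts once (u = w, dv = exp(w) dw).
An antiderivative is F(w) = (w - 1)*exp(w).
Then F(2) - F(0) = (exp(2)) - (-1) = 1 + exp(2).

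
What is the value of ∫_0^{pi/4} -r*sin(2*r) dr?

Integrate by parts once (u = r, dv = -sin(2*r) dr).
An antiderivative is F(r) = r*cos(2*r)/2 - sin(2*r)/4.
Then F(pi/4) - F(0) = (-1/4) - (0) = -1/4.

-1/4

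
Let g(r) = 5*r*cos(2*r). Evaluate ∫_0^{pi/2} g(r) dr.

Integrate by parts once (u = r, dv = 5*cos(2*r) dr).
An antiderivative is F(r) = 5*r*sin(2*r)/2 + 5*cos(2*r)/4.
Then F(pi/2) - F(0) = (-5/4) - (5/4) = -5/2.

-5/2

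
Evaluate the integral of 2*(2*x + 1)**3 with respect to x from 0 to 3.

Let u = 2*x + 1, so du = 2 dx. When x = 0, u = 1; when x = 3, u = 7.
The integral becomes ∫ u**3 du from 1 to 7, with antiderivative u**4/4.
Back in x: F(x) = (2*x + 1)**4/4.
Then F(3) - F(0) = (2401/4) - (1/4) = 600.

600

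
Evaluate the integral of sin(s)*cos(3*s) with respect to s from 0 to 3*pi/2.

Use the identity sin(s)cos(3*s) = [sin(4*s) + sin(-2*s)]/2.
An antiderivative is F(s) = cos(2*s)/4 - cos(4*s)/8.
Then F(3*pi/2) - F(0) = (-3/8) - (1/8) = -1/2.

-1/2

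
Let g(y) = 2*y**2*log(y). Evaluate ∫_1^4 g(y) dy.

-14 + 256*log(2)/3

Integrate by parts once (u = ln y, dv = 2*y**2 dy).
An antiderivative is F(y) = 2*y**3*(3*log(y) - 1)/9.
Then F(4) - F(1) = (-128/9 + 256*log(2)/3) - (-2/9) = -14 + 256*log(2)/3.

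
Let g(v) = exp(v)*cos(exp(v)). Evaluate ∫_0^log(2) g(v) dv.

Let u = exp(v), so du = exp(v) dv. When v = 0, u = 1; when v = log(2), u = 2.
The integral becomes ∫ cos(u) du from 1 to 2, with antiderivative sin(u).
Back in v: F(v) = sin(exp(v)).
Then F(log(2)) - F(0) = (sin(2)) - (sin(1)) = -sin(1) + sin(2).

-sin(1) + sin(2)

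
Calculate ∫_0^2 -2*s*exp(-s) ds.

-2 + 6*exp(-2)

Integrate by parts once (u = s, dv = -2*exp(-s) ds).
An antiderivative is F(s) = (2*s + 2)*exp(-s).
Then F(2) - F(0) = (6*exp(-2)) - (2) = -2 + 6*exp(-2).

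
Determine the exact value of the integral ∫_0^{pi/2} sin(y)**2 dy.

Use the identity sin^2(y) = (1 - cos(2*y))/2.
An antiderivative is F(y) = y/2 - sin(2*y)/4.
Then F(pi/2) - F(0) = (pi/4) - (0) = pi/4.

pi/4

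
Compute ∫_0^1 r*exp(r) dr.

Integrate by parts once (u = r, dv = exp(r) dr).
An antiderivative is F(r) = (r - 1)*exp(r).
Then F(1) - F(0) = (0) - (-1) = 1.

1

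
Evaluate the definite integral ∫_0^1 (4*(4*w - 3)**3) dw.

Let u = 4*w - 3, so du = 4 dw. When w = 0, u = -3; when w = 1, u = 1.
The integral becomes ∫ u**3 du from -3 to 1, with antiderivative u**4/4.
Back in w: F(w) = (4*w - 3)**4/4.
Then F(1) - F(0) = (1/4) - (81/4) = -20.

-20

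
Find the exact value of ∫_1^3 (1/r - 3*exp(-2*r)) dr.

An antiderivative is F(r) = log(r) + 3*exp(-2*r)/2.
Then F(3) - F(1) = (3*exp(-6)/2 + log(3)) - (3*exp(-2)/2) = -3*exp(-2)/2 + 3*exp(-6)/2 + log(3).

-3*exp(-2)/2 + 3*exp(-6)/2 + log(3)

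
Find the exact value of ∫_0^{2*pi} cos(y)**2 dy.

Use the identity cos^2(y) = (1 + cos(2*y))/2.
An antiderivative is F(y) = y/2 + sin(2*y)/4.
Then F(2*pi) - F(0) = (pi) - (0) = pi.

pi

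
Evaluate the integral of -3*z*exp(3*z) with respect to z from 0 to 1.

Integrate by parts once (u = z, dv = -3*exp(3*z) dz).
An antiderivative is F(z) = (-3*z + 1)*exp(3*z)/3.
Then F(1) - F(0) = (-2*exp(3)/3) - (1/3) = -2*exp(3)/3 - 1/3.

-2*exp(3)/3 - 1/3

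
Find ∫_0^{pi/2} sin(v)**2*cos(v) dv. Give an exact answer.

1/3

Let u = sin(v), so du = cos(v) dv. When v = 0, u = 0; when v = pi/2, u = 1.
The integral becomes ∫ u**2 du from 0 to 1, with antiderivative u**3/3.
Back in v: F(v) = sin(v)**3/3.
Then F(pi/2) - F(0) = (1/3) - (0) = 1/3.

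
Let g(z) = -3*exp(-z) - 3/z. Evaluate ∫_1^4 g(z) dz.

-6*log(2) - 3*exp(-1) + 3*exp(-4)

An antiderivative is F(z) = -3*log(z) + 3*exp(-z).
Then F(4) - F(1) = (-6*log(2) + 3*exp(-4)) - (3*exp(-1)) = -6*log(2) - 3*exp(-1) + 3*exp(-4).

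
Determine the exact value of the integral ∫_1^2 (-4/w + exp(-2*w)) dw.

An antiderivative is F(w) = -4*log(w) - exp(-2*w)/2.
Then F(2) - F(1) = (-4*log(2) - exp(-4)/2) - (-exp(-2)/2) = (-8*exp(4)*log(2) - 1 + exp(2))*exp(-4)/2.

(-8*exp(4)*log(2) - 1 + exp(2))*exp(-4)/2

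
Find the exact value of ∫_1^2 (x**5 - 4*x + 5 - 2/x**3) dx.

By the power rule, an antiderivative is F(x) = x**6/6 - 2*x**2 + 5*x + x**(-2).
Then F(2) - F(1) = (155/12) - (25/6) = 35/4.

35/4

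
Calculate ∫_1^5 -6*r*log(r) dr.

Integrate by parts once (u = ln r, dv = -6*r dr).
An antiderivative is F(r) = -3*r**2*(2*log(r) - 1)/2.
Then F(5) - F(1) = (75/2 - 75*log(5)) - (3/2) = 36 - 75*log(5).

36 - 75*log(5)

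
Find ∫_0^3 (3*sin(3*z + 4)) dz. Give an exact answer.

-cos(13) + cos(4)

Let u = 3*z + 4, so du = 3 dz. When z = 0, u = 4; when z = 3, u = 13.
The integral becomes ∫ sin(u) du from 4 to 13, with antiderivative -cos(u).
Back in z: F(z) = -cos(3*z + 4).
Then F(3) - F(0) = (-cos(13)) - (-cos(4)) = -cos(13) + cos(4).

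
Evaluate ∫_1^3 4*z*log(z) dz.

-8 + 18*log(3)

Integrate by parts once (u = ln z, dv = 4*z dz).
An antiderivative is F(z) = z**2*(2*log(z) - 1).
Then F(3) - F(1) = (-9 + 18*log(3)) - (-1) = -8 + 18*log(3).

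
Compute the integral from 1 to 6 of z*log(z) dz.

Integrate by parts once (u = ln z, dv = z dz).
An antiderivative is F(z) = z**2*(2*log(z) - 1)/4.
Then F(6) - F(1) = (-9 + 18*log(2) + 18*log(3)) - (-1/4) = -35/4 + 18*log(2) + 18*log(3).

-35/4 + 18*log(2) + 18*log(3)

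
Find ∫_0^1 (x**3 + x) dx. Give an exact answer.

By the power rule, an antiderivative is F(x) = x**4/4 + x**2/2.
Then F(1) - F(0) = (3/4) - (0) = 3/4.

3/4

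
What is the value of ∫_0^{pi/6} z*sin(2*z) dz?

-pi/24 + sqrt(3)/8

Integrate by parts once (u = z, dv = sin(2*z) dz).
An antiderivative is F(z) = -z*cos(2*z)/2 + sin(2*z)/4.
Then F(pi/6) - F(0) = (-pi/24 + sqrt(3)/8) - (0) = -pi/24 + sqrt(3)/8.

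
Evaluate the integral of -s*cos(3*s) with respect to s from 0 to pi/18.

Integrate by parts once (u = s, dv = -cos(3*s) ds).
An antiderivative is F(s) = -s*sin(3*s)/3 - cos(3*s)/9.
Then F(pi/18) - F(0) = (-sqrt(3)/18 - pi/108) - (-1/9) = -sqrt(3)/18 - pi/108 + 1/9.

-sqrt(3)/18 - pi/108 + 1/9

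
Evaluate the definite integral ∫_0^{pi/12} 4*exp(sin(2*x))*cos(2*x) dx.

Let u = sin(2*x), so du = 2*cos(2*x) dx. When x = 0, u = 0; when x = pi/12, u = 1/2.
The integral becomes 2·∫ exp(u) du from 0 to 1/2, with antiderivative 2*exp(u).
Back in x: F(x) = 2*exp(sin(2*x)).
Then F(pi/12) - F(0) = (2*exp(1/2)) - (2) = -2 + 2*exp(1/2).

-2 + 2*exp(1/2)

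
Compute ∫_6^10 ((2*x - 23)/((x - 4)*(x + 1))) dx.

Factor the denominator: x**2 - 3*x - 4 = (x + 1)(x - 4).
Partial fractions: (2*x - 23)/((x - 4)*(x + 1)) = 5/(x + 1) - 3/(x - 4).
An antiderivative is F(x) = -3*log(x - 4) + 5*log(x + 1).
Then F(10) - F(6) = (-3*log(3) - 3*log(2) + 5*log(11)) - (-3*log(2) + 5*log(7)) = -5*log(7) - 3*log(3) + 5*log(11).

-5*log(7) - 3*log(3) + 5*log(11)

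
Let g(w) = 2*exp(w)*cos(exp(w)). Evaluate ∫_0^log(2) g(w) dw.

-2*sin(1) + 2*sin(2)

Let u = exp(w), so du = exp(w) dw. When w = 0, u = 1; when w = log(2), u = 2.
The integral becomes 2·∫ cos(u) du from 1 to 2, with antiderivative 2*sin(u).
Back in w: F(w) = 2*sin(exp(w)).
Then F(log(2)) - F(0) = (2*sin(2)) - (2*sin(1)) = -2*sin(1) + 2*sin(2).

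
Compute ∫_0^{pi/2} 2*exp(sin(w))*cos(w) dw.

Let u = sin(w), so du = cos(w) dw. When w = 0, u = 0; when w = pi/2, u = 1.
The integral becomes 2·∫ exp(u) du from 0 to 1, with antiderivative 2*exp(u).
Back in w: F(w) = 2*exp(sin(w)).
Then F(pi/2) - F(0) = (2*E) - (2) = -2 + 2*E.

-2 + 2*E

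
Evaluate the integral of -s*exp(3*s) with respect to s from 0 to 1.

-2*exp(3)/9 - 1/9

Integrate by parts once (u = s, dv = -exp(3*s) ds).
An antiderivative is F(s) = (-3*s + 1)*exp(3*s)/9.
Then F(1) - F(0) = (-2*exp(3)/9) - (1/9) = -2*exp(3)/9 - 1/9.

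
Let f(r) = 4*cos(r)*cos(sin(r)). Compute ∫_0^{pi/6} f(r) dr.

Let u = sin(r), so du = cos(r) dr. When r = 0, u = 0; when r = pi/6, u = 1/2.
The integral becomes 4·∫ cos(u) du from 0 to 1/2, with antiderivative 4*sin(u).
Back in r: F(r) = 4*sin(sin(r)).
Then F(pi/6) - F(0) = (4*sin(1/2)) - (0) = 4*sin(1/2).

4*sin(1/2)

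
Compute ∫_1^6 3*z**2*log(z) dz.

-215/3 + 216*log(2) + 216*log(3)

Integrate by parts once (u = ln z, dv = 3*z**2 dz).
An antiderivative is F(z) = z**3*(3*log(z) - 1)/3.
Then F(6) - F(1) = (-72 + 216*log(2) + 216*log(3)) - (-1/3) = -215/3 + 216*log(2) + 216*log(3).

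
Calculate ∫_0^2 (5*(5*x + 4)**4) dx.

Let u = 5*x + 4, so du = 5 dx. When x = 0, u = 4; when x = 2, u = 14.
The integral becomes ∫ u**4 du from 4 to 14, with antiderivative u**5/5.
Back in x: F(x) = (5*x + 4)**5/5.
Then F(2) - F(0) = (537824/5) - (1024/5) = 107360.

107360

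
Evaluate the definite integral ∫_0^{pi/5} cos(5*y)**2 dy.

Use the identity cos^2(5*y) = (1 + cos(10*y))/2.
An antiderivative is F(y) = y/2 + sin(10*y)/20.
Then F(pi/5) - F(0) = (pi/10) - (0) = pi/10.

pi/10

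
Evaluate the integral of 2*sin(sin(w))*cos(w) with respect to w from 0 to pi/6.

2 - 2*cos(1/2)

Let u = sin(w), so du = cos(w) dw. When w = 0, u = 0; when w = pi/6, u = 1/2.
The integral becomes 2·∫ sin(u) du from 0 to 1/2, with antiderivative -2*cos(u).
Back in w: F(w) = -2*cos(sin(w)).
Then F(pi/6) - F(0) = (-2*cos(1/2)) - (-2) = 2 - 2*cos(1/2).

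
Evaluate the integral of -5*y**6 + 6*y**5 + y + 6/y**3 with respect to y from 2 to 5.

By the power rule, an antiderivative is F(y) = -5*y**7/7 + y**6 + y**2/2 - 3/y**2.
Then F(5) - F(2) = (-14058167/350) - (-733/28) = -28098009/700.

-28098009/700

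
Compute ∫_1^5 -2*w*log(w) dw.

12 - 25*log(5)

Integrate by parts once (u = ln w, dv = -2*w dw).
An antiderivative is F(w) = -w**2*(2*log(w) - 1)/2.
Then F(5) - F(1) = (25/2 - 25*log(5)) - (1/2) = 12 - 25*log(5).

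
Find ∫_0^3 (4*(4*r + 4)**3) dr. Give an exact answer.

Let u = 4*r + 4, so du = 4 dr. When r = 0, u = 4; when r = 3, u = 16.
The integral becomes ∫ u**3 du from 4 to 16, with antiderivative u**4/4.
Back in r: F(r) = (4*r + 4)**4/4.
Then F(3) - F(0) = (16384) - (64) = 16320.

16320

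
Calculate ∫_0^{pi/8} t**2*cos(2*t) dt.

Integrate by parts twice (u = t^2, dv = cos(2*t) dt).
An antiderivative is F(t) = t**2*sin(2*t)/2 + t*cos(2*t)/2 - sin(2*t)/4.
Then F(pi/8) - F(0) = (sqrt(2)*(-32 + pi**2 + 8*pi)/256) - (0) = sqrt(2)*(-32 + pi**2 + 8*pi)/256.

sqrt(2)*(-32 + pi**2 + 8*pi)/256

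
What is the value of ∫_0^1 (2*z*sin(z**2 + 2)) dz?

cos(2) - cos(3)

Let u = z**2 + 2, so du = 2*z dz. When z = 0, u = 2; when z = 1, u = 3.
The integral becomes ∫ sin(u) du from 2 to 3, with antiderivative -cos(u).
Back in z: F(z) = -cos(z**2 + 2).
Then F(1) - F(0) = (-cos(3)) - (-cos(2)) = cos(2) - cos(3).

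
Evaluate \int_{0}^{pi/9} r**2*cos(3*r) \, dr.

-sqrt(3)/27 + sqrt(3)*pi**2/486 + pi/81

Integrate by parts twice (u = r^2, dv = cos(3*r) dr).
An antiderivative is F(r) = r**2*sin(3*r)/3 + 2*r*cos(3*r)/9 - 2*sin(3*r)/27.
Then F(pi/9) - F(0) = (-sqrt(3)/27 + sqrt(3)*pi**2/486 + pi/81) - (0) = -sqrt(3)/27 + sqrt(3)*pi**2/486 + pi/81.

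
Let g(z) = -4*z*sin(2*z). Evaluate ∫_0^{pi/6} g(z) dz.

-sqrt(3)/2 + pi/6

Integrate by parts once (u = z, dv = -4*sin(2*z) dz).
An antiderivative is F(z) = 2*z*cos(2*z) - sin(2*z).
Then F(pi/6) - F(0) = (-sqrt(3)/2 + pi/6) - (0) = -sqrt(3)/2 + pi/6.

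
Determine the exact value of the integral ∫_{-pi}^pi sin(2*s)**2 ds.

pi

Use the identity sin^2(2*s) = (1 - cos(4*s))/2.
An antiderivative is F(s) = s/2 - sin(4*s)/8.
Then F(pi) - F(-pi) = (pi/2) - (-pi/2) = pi.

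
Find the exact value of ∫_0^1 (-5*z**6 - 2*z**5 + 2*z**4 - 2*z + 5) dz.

352/105

By the power rule, an antiderivative is F(z) = -5*z**7/7 - z**6/3 + 2*z**5/5 - z**2 + 5*z.
Then F(1) - F(0) = (352/105) - (0) = 352/105.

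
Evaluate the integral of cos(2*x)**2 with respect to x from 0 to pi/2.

Use the identity cos^2(2*x) = (1 + cos(4*x))/2.
An antiderivative is F(x) = x/2 + sin(4*x)/8.
Then F(pi/2) - F(0) = (pi/4) - (0) = pi/4.

pi/4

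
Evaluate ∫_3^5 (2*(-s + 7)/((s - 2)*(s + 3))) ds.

Factor the denominator: s**2 + s - 6 = (s + 3)(s - 2).
Partial fractions: 2*(-s + 7)/((s - 2)*(s + 3)) = -4/(s + 3) + 2/(s - 2).
An antiderivative is F(s) = 2*log(s - 2) - 4*log(s + 3).
Then F(5) - F(3) = (-12*log(2) + 2*log(3)) - (-4*log(3) - 4*log(2)) = -8*log(2) + 6*log(3).

-8*log(2) + 6*log(3)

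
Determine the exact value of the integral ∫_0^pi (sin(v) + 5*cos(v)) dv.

An antiderivative is F(v) = 5*sin(v) - cos(v).
Then F(pi) - F(0) = (1) - (-1) = 2.

2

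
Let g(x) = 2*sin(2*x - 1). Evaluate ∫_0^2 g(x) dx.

Let u = 2*x - 1, so du = 2 dx. When x = 0, u = -1; when x = 2, u = 3.
The integral becomes ∫ sin(u) du from -1 to 3, with antiderivative -cos(u).
Back in x: F(x) = -cos(2*x - 1).
Then F(2) - F(0) = (-cos(3)) - (-cos(1)) = cos(1) - cos(3).

cos(1) - cos(3)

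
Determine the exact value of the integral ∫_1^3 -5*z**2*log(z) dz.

Integrate by parts once (u = ln z, dv = -5*z**2 dz).
An antiderivative is F(z) = -5*z**3*(3*log(z) - 1)/9.
Then F(3) - F(1) = (15 - 45*log(3)) - (5/9) = 130/9 - 45*log(3).

130/9 - 45*log(3)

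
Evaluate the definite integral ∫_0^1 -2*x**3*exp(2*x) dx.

Integrate by parts 3 times (u = x^3, dv = -2*exp(2*x) dx).
An antiderivative is F(x) = (-4*x**3 + 6*x**2 - 6*x + 3)*exp(2*x)/4.
Then F(1) - F(0) = (-exp(2)/4) - (3/4) = -exp(2)/4 - 3/4.

-exp(2)/4 - 3/4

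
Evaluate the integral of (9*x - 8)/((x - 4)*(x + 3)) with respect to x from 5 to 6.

-11*log(2) + 10*log(3)

Factor the denominator: x**2 - x - 12 = (x + 3)(x - 4).
Partial fractions: (9*x - 8)/((x - 4)*(x + 3)) = 5/(x + 3) + 4/(x - 4).
An antiderivative is F(x) = 4*log(x - 4) + 5*log(x + 3).
Then F(6) - F(5) = (4*log(2) + 10*log(3)) - (15*log(2)) = -11*log(2) + 10*log(3).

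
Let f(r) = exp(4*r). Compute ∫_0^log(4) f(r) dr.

255/4

Let u = exp(r), so du = exp(r) dr. When r = 0, u = 1; when r = log(4), u = 4.
The integral becomes ∫ u**3 du from 1 to 4, with antiderivative u**4/4.
Back in r: F(r) = exp(4*r)/4.
Then F(log(4)) - F(0) = (64) - (1/4) = 255/4.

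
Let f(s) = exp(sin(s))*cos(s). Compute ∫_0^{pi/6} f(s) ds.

-1 + exp(1/2)

Let u = sin(s), so du = cos(s) ds. When s = 0, u = 0; when s = pi/6, u = 1/2.
The integral becomes ∫ exp(u) du from 0 to 1/2, with antiderivative exp(u).
Back in s: F(s) = exp(sin(s)).
Then F(pi/6) - F(0) = (exp(1/2)) - (1) = -1 + exp(1/2).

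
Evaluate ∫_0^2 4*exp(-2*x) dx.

2 - 2*exp(-4)

An antiderivative is F(x) = -2*exp(-2*x).
Then F(2) - F(0) = (-2*exp(-4)) - (-2) = 2 - 2*exp(-4).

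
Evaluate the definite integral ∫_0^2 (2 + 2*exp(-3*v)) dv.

An antiderivative is F(v) = 2*v - 2*exp(-3*v)/3.
Then F(2) - F(0) = (4 - 2*exp(-6)/3) - (-2/3) = 14/3 - 2*exp(-6)/3.

14/3 - 2*exp(-6)/3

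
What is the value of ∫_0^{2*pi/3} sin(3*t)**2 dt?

pi/3

Use the identity sin^2(3*t) = (1 - cos(6*t))/2.
An antiderivative is F(t) = t/2 - sin(6*t)/12.
Then F(2*pi/3) - F(0) = (pi/3) - (0) = pi/3.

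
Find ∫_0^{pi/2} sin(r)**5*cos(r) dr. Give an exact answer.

Let u = sin(r), so du = cos(r) dr. When r = 0, u = 0; when r = pi/2, u = 1.
The integral becomes ∫ u**5 du from 0 to 1, with antiderivative u**6/6.
Back in r: F(r) = sin(r)**6/6.
Then F(pi/2) - F(0) = (1/6) - (0) = 1/6.

1/6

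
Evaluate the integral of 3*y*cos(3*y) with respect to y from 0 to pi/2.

Integrate by parts once (u = y, dv = 3*cos(3*y) dy).
An antiderivative is F(y) = y*sin(3*y) + cos(3*y)/3.
Then F(pi/2) - F(0) = (-pi/2) - (1/3) = -pi/2 - 1/3.

-pi/2 - 1/3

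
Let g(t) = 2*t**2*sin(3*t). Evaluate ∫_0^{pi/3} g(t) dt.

-8/27 + 2*pi**2/27

Integrate by parts twice (u = t^2, dv = 2*sin(3*t) dt).
An antiderivative is F(t) = -2*t**2*cos(3*t)/3 + 4*t*sin(3*t)/9 + 4*cos(3*t)/27.
Then F(pi/3) - F(0) = (-4/27 + 2*pi**2/27) - (4/27) = -8/27 + 2*pi**2/27.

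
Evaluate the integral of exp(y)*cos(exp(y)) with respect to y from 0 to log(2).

Let u = exp(y), so du = exp(y) dy. When y = 0, u = 1; when y = log(2), u = 2.
The integral becomes ∫ cos(u) du from 1 to 2, with antiderivative sin(u).
Back in y: F(y) = sin(exp(y)).
Then F(log(2)) - F(0) = (sin(2)) - (sin(1)) = -sin(1) + sin(2).

-sin(1) + sin(2)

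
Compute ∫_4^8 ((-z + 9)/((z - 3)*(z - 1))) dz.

Factor the denominator: z**2 - 4*z + 3 = (z - 1)(z - 3).
Partial fractions: (-z + 9)/((z - 3)*(z - 1)) = -4/(z - 1) + 3/(z - 3).
An antiderivative is F(z) = 3*log(z - 3) - 4*log(z - 1).
Then F(8) - F(4) = (-4*log(7) + 3*log(5)) - (-log(81)) = -4*log(7) + 4*log(3) + 3*log(5).

-4*log(7) + 4*log(3) + 3*log(5)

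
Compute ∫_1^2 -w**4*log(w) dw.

Integrate by parts once (u = ln w, dv = -w**4 dw).
An antiderivative is F(w) = -w**5*(5*log(w) - 1)/25.
Then F(2) - F(1) = (32/25 - 32*log(2)/5) - (1/25) = 31/25 - 32*log(2)/5.

31/25 - 32*log(2)/5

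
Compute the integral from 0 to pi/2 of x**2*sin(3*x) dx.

Integrate by parts twice (u = x^2, dv = sin(3*x) dx).
An antiderivative is F(x) = -x**2*cos(3*x)/3 + 2*x*sin(3*x)/9 + 2*cos(3*x)/27.
Then F(pi/2) - F(0) = (-pi/9) - (2/27) = -pi/9 - 2/27.

-pi/9 - 2/27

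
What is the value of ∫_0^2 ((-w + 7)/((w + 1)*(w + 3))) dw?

-5*log(5) + 9*log(3)

Factor the denominator: w**2 + 4*w + 3 = (w + 3)(w + 1).
Partial fractions: (-w + 7)/((w + 1)*(w + 3)) = -5/(w + 3) + 4/(w + 1).
An antiderivative is F(w) = 4*log(w + 1) - 5*log(w + 3).
Then F(2) - F(0) = (-5*log(5) + 4*log(3)) - (-5*log(3)) = -5*log(5) + 9*log(3).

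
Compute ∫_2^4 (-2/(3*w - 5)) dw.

-2*log(7)/3

An antiderivative is F(w) = -2*log(3*w - 5)/3.
Then F(4) - F(2) = (-2*log(7)/3) - (0) = -2*log(7)/3.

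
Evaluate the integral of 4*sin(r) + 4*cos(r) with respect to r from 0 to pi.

8

An antiderivative is F(r) = 4*sin(r) - 4*cos(r).
Then F(pi) - F(0) = (4) - (-4) = 8.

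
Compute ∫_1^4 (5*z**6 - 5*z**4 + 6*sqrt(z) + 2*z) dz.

75055/7

By the power rule, an antiderivative is F(z) = 5*z**7/7 - z**5 + 4*z**(3/2) + z**2.
Then F(4) - F(1) = (75088/7) - (33/7) = 75055/7.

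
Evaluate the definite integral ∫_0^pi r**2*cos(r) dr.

-2*pi

Integrate by parts twice (u = r^2, dv = cos(r) dr).
An antiderivative is F(r) = r**2*sin(r) + 2*r*cos(r) - 2*sin(r).
Then F(pi) - F(0) = (-2*pi) - (0) = -2*pi.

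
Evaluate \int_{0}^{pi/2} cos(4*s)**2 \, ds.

pi/4

Use the identity cos^2(4*s) = (1 + cos(8*s))/2.
An antiderivative is F(s) = s/2 + sin(8*s)/16.
Then F(pi/2) - F(0) = (pi/4) - (0) = pi/4.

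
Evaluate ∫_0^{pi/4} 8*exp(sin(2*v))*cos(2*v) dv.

-4 + 4*E

Let u = sin(2*v), so du = 2*cos(2*v) dv. When v = 0, u = 0; when v = pi/4, u = 1.
The integral becomes 4·∫ exp(u) du from 0 to 1, with antiderivative 4*exp(u).
Back in v: F(v) = 4*exp(sin(2*v)).
Then F(pi/4) - F(0) = (4*E) - (4) = -4 + 4*E.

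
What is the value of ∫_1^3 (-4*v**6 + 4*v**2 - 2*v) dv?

By the power rule, an antiderivative is F(v) = -4*v**7/7 + 4*v**3/3 - v**2.
Then F(3) - F(1) = (-8559/7) - (-5/21) = -25672/21.

-25672/21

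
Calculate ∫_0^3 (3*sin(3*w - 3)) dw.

cos(3) - cos(6)

Let u = 3*w - 3, so du = 3 dw. When w = 0, u = -3; when w = 3, u = 6.
The integral becomes ∫ sin(u) du from -3 to 6, with antiderivative -cos(u).
Back in w: F(w) = -cos(3*w - 3).
Then F(3) - F(0) = (-cos(6)) - (-cos(3)) = cos(3) - cos(6).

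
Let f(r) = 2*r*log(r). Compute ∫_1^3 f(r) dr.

Integrate by parts once (u = ln r, dv = 2*r dr).
An antiderivative is F(r) = r**2*(2*log(r) - 1)/2.
Then F(3) - F(1) = (-9/2 + 9*log(3)) - (-1/2) = -4 + 9*log(3).

-4 + 9*log(3)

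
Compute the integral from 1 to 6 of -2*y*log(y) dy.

-36*log(3) - 36*log(2) + 35/2

Integrate by parts once (u = ln y, dv = -2*y dy).
An antiderivative is F(y) = -y**2*(2*log(y) - 1)/2.
Then F(6) - F(1) = (-36*log(3) - 36*log(2) + 18) - (1/2) = -36*log(3) - 36*log(2) + 35/2.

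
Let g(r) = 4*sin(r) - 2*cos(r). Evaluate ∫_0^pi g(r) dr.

8

An antiderivative is F(r) = -2*sin(r) - 4*cos(r).
Then F(pi) - F(0) = (4) - (-4) = 8.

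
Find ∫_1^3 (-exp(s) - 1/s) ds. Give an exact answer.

-exp(3) - log(3) + exp(1)

An antiderivative is F(s) = -exp(s) - log(s).
Then F(3) - F(1) = (-exp(3) - log(3)) - (-exp(1)) = -exp(3) - log(3) + exp(1).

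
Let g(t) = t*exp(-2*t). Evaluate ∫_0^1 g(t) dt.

Integrate by parts once (u = t, dv = exp(-2*t) dt).
An antiderivative is F(t) = (-2*t - 1)*exp(-2*t)/4.
Then F(1) - F(0) = (-3*exp(-2)/4) - (-1/4) = (-3 + exp(2))*exp(-2)/4.

(-3 + exp(2))*exp(-2)/4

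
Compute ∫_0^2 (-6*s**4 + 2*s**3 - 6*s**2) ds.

By the power rule, an antiderivative is F(s) = -6*s**5/5 + s**4/2 - 2*s**3.
Then F(2) - F(0) = (-232/5) - (0) = -232/5.

-232/5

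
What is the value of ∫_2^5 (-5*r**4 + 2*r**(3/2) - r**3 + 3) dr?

By the power rule, an antiderivative is F(r) = 4*r**(5/2)/5 - r**5 - r**4/4 + 3*r.
Then F(5) - F(2) = (-13065/4 + 20*sqrt(5)) - (-30 + 16*sqrt(2)/5) = -12945/4 - 16*sqrt(2)/5 + 20*sqrt(5).

-12945/4 - 16*sqrt(2)/5 + 20*sqrt(5)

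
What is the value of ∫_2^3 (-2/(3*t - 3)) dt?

An antiderivative is F(t) = -2*log(3*t - 3)/3.
Then F(3) - F(2) = (-2*log(6)/3) - (-2*log(3)/3) = -2*log(2)/3.

-2*log(2)/3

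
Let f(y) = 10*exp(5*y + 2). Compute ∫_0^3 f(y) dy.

Let u = 5*y + 2, so du = 5 dy. When y = 0, u = 2; when y = 3, u = 17.
The integral becomes 2·∫ exp(u) du from 2 to 17, with antiderivative 2*exp(u).
Back in y: F(y) = 2*exp(5*y + 2).
Then F(3) - F(0) = (2*exp(17)) - (2*exp(2)) = -2*(1 - exp(15))*exp(2).

-2*(1 - exp(15))*exp(2)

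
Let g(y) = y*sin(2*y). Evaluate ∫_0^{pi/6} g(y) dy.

Integrate by parts once (u = y, dv = sin(2*y) dy).
An antiderivative is F(y) = -y*cos(2*y)/2 + sin(2*y)/4.
Then F(pi/6) - F(0) = (-pi/24 + sqrt(3)/8) - (0) = -pi/24 + sqrt(3)/8.

-pi/24 + sqrt(3)/8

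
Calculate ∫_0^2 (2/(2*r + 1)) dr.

Let u = 2*r + 1, so du = 2 dr. When r = 0, u = 1; when r = 2, u = 5.
The integral becomes ∫ 1/u du from 1 to 5, with antiderivative log(u).
Back in r: F(r) = log(2*r + 1).
Then F(2) - F(0) = (log(5)) - (0) = log(5).

log(5)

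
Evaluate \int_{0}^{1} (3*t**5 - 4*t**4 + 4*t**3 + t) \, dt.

6/5

By the power rule, an antiderivative is F(t) = t**6/2 - 4*t**5/5 + t**4 + t**2/2.
Then F(1) - F(0) = (6/5) - (0) = 6/5.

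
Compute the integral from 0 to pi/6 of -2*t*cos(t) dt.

-sqrt(3) - pi/6 + 2

Integrate by parts once (u = t, dv = -2*cos(t) dt).
An antiderivative is F(t) = -2*t*sin(t) - 2*cos(t).
Then F(pi/6) - F(0) = (-sqrt(3) - pi/6) - (-2) = -sqrt(3) - pi/6 + 2.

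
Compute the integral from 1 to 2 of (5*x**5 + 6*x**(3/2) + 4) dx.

48*sqrt(2)/5 + 541/10

By the power rule, an antiderivative is F(x) = 5*x**6/6 + 12*x**(5/2)/5 + 4*x.
Then F(2) - F(1) = (48*sqrt(2)/5 + 184/3) - (217/30) = 48*sqrt(2)/5 + 541/10.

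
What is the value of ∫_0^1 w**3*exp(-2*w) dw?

3/8 - 19*exp(-2)/8

Integrate by parts 3 times (u = w^3, dv = exp(-2*w) dw).
An antiderivative is F(w) = (-4*w**3 - 6*w**2 - 6*w - 3)*exp(-2*w)/8.
Then F(1) - F(0) = (-19*exp(-2)/8) - (-3/8) = 3/8 - 19*exp(-2)/8.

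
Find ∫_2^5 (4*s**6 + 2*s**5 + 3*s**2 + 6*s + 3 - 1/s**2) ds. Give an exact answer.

3496179/70

By the power rule, an antiderivative is F(s) = 4*s**7/7 + s**6/3 + s**3 + 3*s**2 + 3*s + 1/s.
Then F(5) - F(2) = (5256971/105) - (5081/42) = 3496179/70.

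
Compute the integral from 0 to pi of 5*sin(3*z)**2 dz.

Use the identity sin^2(3*z) = (1 - cos(6*z))/2.
An antiderivative is F(z) = 5*z/2 - 5*sin(6*z)/12.
Then F(pi) - F(0) = (5*pi/2) - (0) = 5*pi/2.

5*pi/2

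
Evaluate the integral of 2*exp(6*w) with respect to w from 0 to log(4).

1365

Let u = exp(w), so du = exp(w) dw. When w = 0, u = 1; when w = log(4), u = 4.
The integral becomes 2·∫ u**5 du from 1 to 4, with antiderivative u**6/3.
Back in w: F(w) = exp(6*w)/3.
Then F(log(4)) - F(0) = (4096/3) - (1/3) = 1365.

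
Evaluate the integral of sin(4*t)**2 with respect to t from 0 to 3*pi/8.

Use the identity sin^2(4*t) = (1 - cos(8*t))/2.
An antiderivative is F(t) = t/2 - sin(8*t)/16.
Then F(3*pi/8) - F(0) = (3*pi/16) - (0) = 3*pi/16.

3*pi/16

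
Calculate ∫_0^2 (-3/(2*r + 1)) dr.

An antiderivative is F(r) = -3*log(2*r + 1)/2.
Then F(2) - F(0) = (-3*log(5)/2) - (0) = -3*log(5)/2.

-3*log(5)/2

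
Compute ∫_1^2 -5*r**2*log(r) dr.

Integrate by parts once (u = ln r, dv = -5*r**2 dr).
An antiderivative is F(r) = -5*r**3*(3*log(r) - 1)/9.
Then F(2) - F(1) = (40/9 - 40*log(2)/3) - (5/9) = 35/9 - 40*log(2)/3.

35/9 - 40*log(2)/3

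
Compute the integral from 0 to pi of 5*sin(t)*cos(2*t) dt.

Use the identity sin(t)cos(2*t) = [sin(3*t) + sin(-t)]/2.
An antiderivative is F(t) = 5*cos(t)/2 - 5*cos(3*t)/6.
Then F(pi) - F(0) = (-5/3) - (5/3) = -10/3.

-10/3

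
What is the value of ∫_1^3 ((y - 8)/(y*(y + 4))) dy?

Factor the denominator: y**2 + 4*y = (y + 4)y.
Partial fractions: (y - 8)/(y*(y + 4)) = 3/(y + 4) - 2/y.
An antiderivative is F(y) = -2*log(y) + 3*log(y + 4).
Then F(3) - F(1) = (-2*log(3) + 3*log(7)) - (3*log(5)) = -3*log(5) - 2*log(3) + 3*log(7).

-3*log(5) - 2*log(3) + 3*log(7)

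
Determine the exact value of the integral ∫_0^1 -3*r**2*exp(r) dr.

6 - 3*E

Integrate by parts twice (u = r^2, dv = -3*exp(r) dr).
An antiderivative is F(r) = (-3*r**2 + 6*r - 6)*exp(r).
Then F(1) - F(0) = (-3*E) - (-6) = 6 - 3*E.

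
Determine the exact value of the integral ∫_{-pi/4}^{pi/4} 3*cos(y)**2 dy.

Use the identity cos^2(y) = (1 + cos(2*y))/2.
An antiderivative is F(y) = 3*y/2 + 3*sin(2*y)/4.
Then F(pi/4) - F(-pi/4) = (3/4 + 3*pi/8) - (-3*pi/8 - 3/4) = 3/2 + 3*pi/4.

3/2 + 3*pi/4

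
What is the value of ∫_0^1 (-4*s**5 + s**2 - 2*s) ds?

-4/3

By the power rule, an antiderivative is F(s) = -2*s**6/3 + s**3/3 - s**2.
Then F(1) - F(0) = (-4/3) - (0) = -4/3.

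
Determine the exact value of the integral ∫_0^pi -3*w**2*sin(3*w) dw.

Integrate by parts twice (u = w^2, dv = -3*sin(3*w) dw).
An antiderivative is F(w) = w**2*cos(3*w) - 2*w*sin(3*w)/3 - 2*cos(3*w)/9.
Then F(pi) - F(0) = (2/9 - pi**2) - (-2/9) = 4/9 - pi**2.

4/9 - pi**2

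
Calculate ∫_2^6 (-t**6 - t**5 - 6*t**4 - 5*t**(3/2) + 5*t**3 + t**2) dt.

-1937648/35 - 72*sqrt(6) + 8*sqrt(2)

By the power rule, an antiderivative is F(t) = -t**7/7 - t**6/6 - 2*t**(5/2) - 6*t**5/5 + 5*t**4/4 + t**3/3.
Then F(6) - F(2) = (-1939212/35 - 72*sqrt(6)) - (-1564/35 - 8*sqrt(2)) = -1937648/35 - 72*sqrt(6) + 8*sqrt(2).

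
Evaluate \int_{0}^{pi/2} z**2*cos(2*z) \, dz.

-pi/4

Integrate by parts twice (u = z^2, dv = cos(2*z) dz).
An antiderivative is F(z) = z**2*sin(2*z)/2 + z*cos(2*z)/2 - sin(2*z)/4.
Then F(pi/2) - F(0) = (-pi/4) - (0) = -pi/4.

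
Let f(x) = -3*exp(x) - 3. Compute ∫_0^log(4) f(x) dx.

An antiderivative is F(x) = -3*x - 3*exp(x).
Then F(log(4)) - F(0) = (-12 - 6*log(2)) - (-3) = -9 - log(64).

-9 - log(64)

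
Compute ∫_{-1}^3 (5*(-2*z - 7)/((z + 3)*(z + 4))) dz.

Factor the denominator: z**2 + 7*z + 12 = (z + 4)(z + 3).
Partial fractions: 5*(-2*z - 7)/((z + 3)*(z + 4)) = -5/(z + 4) - 5/(z + 3).
An antiderivative is F(z) = -5*log(z + 3) - 5*log(z + 4).
Then F(3) - F(-1) = (-5*log(7) - 5*log(3) - 5*log(2)) - (-5*log(3) - 5*log(2)) = -5*log(7).

-5*log(7)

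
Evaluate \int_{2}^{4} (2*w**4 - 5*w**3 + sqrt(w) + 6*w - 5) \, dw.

1922/15 - 4*sqrt(2)/3

By the power rule, an antiderivative is F(w) = 2*w**5/5 - 5*w**4/4 + 2*w**(3/2)/3 + 3*w**2 - 5*w.
Then F(4) - F(2) = (1844/15) - (-26/5 + 4*sqrt(2)/3) = 1922/15 - 4*sqrt(2)/3.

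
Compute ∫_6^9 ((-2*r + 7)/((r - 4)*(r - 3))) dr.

-log(5)

Factor the denominator: r**2 - 7*r + 12 = (r - 3)(r - 4).
Partial fractions: (-2*r + 7)/((r - 4)*(r - 3)) = -1/(r - 3) - 1/(r - 4).
An antiderivative is F(r) = -log(r - 4) - log(r - 3).
Then F(9) - F(6) = (-log(30)) - (-log(6)) = -log(5).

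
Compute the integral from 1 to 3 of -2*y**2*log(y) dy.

52/9 - 18*log(3)

Integrate by parts once (u = ln y, dv = -2*y**2 dy).
An antiderivative is F(y) = -2*y**3*(3*log(y) - 1)/9.
Then F(3) - F(1) = (6 - 18*log(3)) - (2/9) = 52/9 - 18*log(3).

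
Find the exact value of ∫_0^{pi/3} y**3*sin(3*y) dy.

pi*(-6 + pi**2)/81

Integrate by parts 3 times (u = y^3, dv = sin(3*y) dy).
An antiderivative is F(y) = -y**3*cos(3*y)/3 + y**2*sin(3*y)/3 + 2*y*cos(3*y)/9 - 2*sin(3*y)/27.
Then F(pi/3) - F(0) = (pi*(-6 + pi**2)/81) - (0) = pi*(-6 + pi**2)/81.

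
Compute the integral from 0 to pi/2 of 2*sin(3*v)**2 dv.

Use the identity sin^2(3*v) = (1 - cos(6*v))/2.
An antiderivative is F(v) = v - sin(6*v)/6.
Then F(pi/2) - F(0) = (pi/2) - (0) = pi/2.

pi/2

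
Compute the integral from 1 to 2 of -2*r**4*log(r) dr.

Integrate by parts once (u = ln r, dv = -2*r**4 dr).
An antiderivative is F(r) = -2*r**5*(5*log(r) - 1)/25.
Then F(2) - F(1) = (64/25 - 64*log(2)/5) - (2/25) = 62/25 - 64*log(2)/5.

62/25 - 64*log(2)/5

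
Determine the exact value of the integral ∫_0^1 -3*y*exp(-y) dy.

-3 + 6*exp(-1)

Integrate by parts once (u = y, dv = -3*exp(-y) dy).
An antiderivative is F(y) = (3*y + 3)*exp(-y).
Then F(1) - F(0) = (6*exp(-1)) - (3) = -3 + 6*exp(-1).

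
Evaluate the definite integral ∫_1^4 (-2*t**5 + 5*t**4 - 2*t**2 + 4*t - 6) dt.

By the power rule, an antiderivative is F(t) = -t**6/3 + t**5 - 2*t**3/3 + 2*t**2 - 6*t.
Then F(4) - F(1) = (-376) - (-4) = -372.

-372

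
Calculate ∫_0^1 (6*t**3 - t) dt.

1

By the power rule, an antiderivative is F(t) = 3*t**4/2 - t**2/2.
Then F(1) - F(0) = (1) - (0) = 1.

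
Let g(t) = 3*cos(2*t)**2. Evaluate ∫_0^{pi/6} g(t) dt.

3*sqrt(3)/16 + pi/4

Use the identity cos^2(2*t) = (1 + cos(4*t))/2.
An antiderivative is F(t) = 3*t/2 + 3*sin(4*t)/8.
Then F(pi/6) - F(0) = (3*sqrt(3)/16 + pi/4) - (0) = 3*sqrt(3)/16 + pi/4.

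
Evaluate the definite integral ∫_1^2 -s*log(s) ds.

Integrate by parts once (u = ln s, dv = -s ds).
An antiderivative is F(s) = -s**2*(2*log(s) - 1)/4.
Then F(2) - F(1) = (1 - log(4)) - (1/4) = 3/4 - log(4).

3/4 - log(4)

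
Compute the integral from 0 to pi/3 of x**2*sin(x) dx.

-1 - pi**2/18 + sqrt(3)*pi/3

Integrate by parts twice (u = x^2, dv = sin(x) dx).
An antiderivative is F(x) = -x**2*cos(x) + 2*x*sin(x) + 2*cos(x).
Then F(pi/3) - F(0) = (-pi**2/18 + 1 + sqrt(3)*pi/3) - (2) = -1 - pi**2/18 + sqrt(3)*pi/3.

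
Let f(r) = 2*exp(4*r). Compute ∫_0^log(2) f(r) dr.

Let u = exp(r), so du = exp(r) dr. When r = 0, u = 1; when r = log(2), u = 2.
The integral becomes 2·∫ u**3 du from 1 to 2, with antiderivative u**4/2.
Back in r: F(r) = exp(4*r)/2.
Then F(log(2)) - F(0) = (8) - (1/2) = 15/2.

15/2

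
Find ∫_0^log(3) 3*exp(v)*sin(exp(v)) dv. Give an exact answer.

Let u = exp(v), so du = exp(v) dv. When v = 0, u = 1; when v = log(3), u = 3.
The integral becomes 3·∫ sin(u) du from 1 to 3, with antiderivative -3*cos(u).
Back in v: F(v) = -3*cos(exp(v)).
Then F(log(3)) - F(0) = (-3*cos(3)) - (-3*cos(1)) = 3*cos(1) - 3*cos(3).

3*cos(1) - 3*cos(3)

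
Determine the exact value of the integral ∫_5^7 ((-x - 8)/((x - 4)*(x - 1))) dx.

-log(24)

Factor the denominator: x**2 - 5*x + 4 = (x - 1)(x - 4).
Partial fractions: (-x - 8)/((x - 4)*(x - 1)) = 3/(x - 1) - 4/(x - 4).
An antiderivative is F(x) = -4*log(x - 4) + 3*log(x - 1).
Then F(7) - F(5) = (log(8/3)) - (log(64)) = -log(24).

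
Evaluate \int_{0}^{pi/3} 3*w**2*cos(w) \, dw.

-3*sqrt(3) + sqrt(3)*pi**2/6 + pi

Integrate by parts twice (u = w^2, dv = 3*cos(w) dw).
An antiderivative is F(w) = 3*w**2*sin(w) + 6*w*cos(w) - 6*sin(w).
Then F(pi/3) - F(0) = (-3*sqrt(3) + sqrt(3)*pi**2/6 + pi) - (0) = -3*sqrt(3) + sqrt(3)*pi**2/6 + pi.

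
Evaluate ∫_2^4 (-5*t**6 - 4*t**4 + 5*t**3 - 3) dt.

By the power rule, an antiderivative is F(t) = -5*t**7/7 - 4*t**5/5 + 5*t**4/4 - 3*t.
Then F(4) - F(2) = (-427492/35) - (-3606/35) = -423886/35.

-423886/35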